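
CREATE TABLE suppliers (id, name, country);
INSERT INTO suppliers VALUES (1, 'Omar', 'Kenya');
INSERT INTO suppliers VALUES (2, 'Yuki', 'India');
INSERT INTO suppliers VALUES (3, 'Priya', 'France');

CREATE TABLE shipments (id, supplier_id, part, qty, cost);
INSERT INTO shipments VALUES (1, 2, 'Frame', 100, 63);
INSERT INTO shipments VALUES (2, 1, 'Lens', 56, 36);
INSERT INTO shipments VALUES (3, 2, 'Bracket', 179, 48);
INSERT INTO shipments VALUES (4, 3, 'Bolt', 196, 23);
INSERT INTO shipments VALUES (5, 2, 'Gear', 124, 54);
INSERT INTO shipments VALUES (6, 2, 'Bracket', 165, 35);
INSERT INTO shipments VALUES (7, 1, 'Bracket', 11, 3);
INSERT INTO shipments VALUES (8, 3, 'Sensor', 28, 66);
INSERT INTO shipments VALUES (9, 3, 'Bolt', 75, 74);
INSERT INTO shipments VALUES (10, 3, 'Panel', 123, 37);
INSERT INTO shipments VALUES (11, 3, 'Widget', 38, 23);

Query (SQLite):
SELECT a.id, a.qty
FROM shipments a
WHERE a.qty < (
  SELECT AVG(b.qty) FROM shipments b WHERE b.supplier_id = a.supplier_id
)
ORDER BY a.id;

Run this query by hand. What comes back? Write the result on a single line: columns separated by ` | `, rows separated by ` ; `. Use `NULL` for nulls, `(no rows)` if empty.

For each shipments row a, compute AVG(qty) over rows sharing a.supplier_id.
Keep row a if a.qty < that per-group AVG.
  supplier_id=1: AVG(qty) = 33.5
  supplier_id=2: AVG(qty) = 142.0
  supplier_id=3: AVG(qty) = 92.0

1 | 100 ; 5 | 124 ; 7 | 11 ; 8 | 28 ; 9 | 75 ; 11 | 38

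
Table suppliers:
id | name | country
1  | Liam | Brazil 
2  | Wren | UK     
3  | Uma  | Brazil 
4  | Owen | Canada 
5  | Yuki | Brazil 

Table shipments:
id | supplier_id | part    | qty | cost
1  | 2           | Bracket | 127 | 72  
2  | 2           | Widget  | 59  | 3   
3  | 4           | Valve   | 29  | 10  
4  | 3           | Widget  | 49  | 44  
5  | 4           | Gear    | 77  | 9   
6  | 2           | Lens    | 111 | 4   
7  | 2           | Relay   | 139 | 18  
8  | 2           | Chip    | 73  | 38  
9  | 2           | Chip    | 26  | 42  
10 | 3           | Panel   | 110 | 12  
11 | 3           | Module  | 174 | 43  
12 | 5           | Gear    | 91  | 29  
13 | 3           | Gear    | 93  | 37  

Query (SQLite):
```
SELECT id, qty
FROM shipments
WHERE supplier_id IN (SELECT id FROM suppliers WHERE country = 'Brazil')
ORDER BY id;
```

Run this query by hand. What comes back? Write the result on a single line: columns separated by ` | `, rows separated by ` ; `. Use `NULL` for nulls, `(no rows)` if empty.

4 | 49 ; 10 | 110 ; 11 | 174 ; 12 | 91 ; 13 | 93

Inner query: suppliers.id where country = 'Brazil'.
Outer: keep shipments rows whose supplier_id is in that set.
Inner query → {1, 3, 5}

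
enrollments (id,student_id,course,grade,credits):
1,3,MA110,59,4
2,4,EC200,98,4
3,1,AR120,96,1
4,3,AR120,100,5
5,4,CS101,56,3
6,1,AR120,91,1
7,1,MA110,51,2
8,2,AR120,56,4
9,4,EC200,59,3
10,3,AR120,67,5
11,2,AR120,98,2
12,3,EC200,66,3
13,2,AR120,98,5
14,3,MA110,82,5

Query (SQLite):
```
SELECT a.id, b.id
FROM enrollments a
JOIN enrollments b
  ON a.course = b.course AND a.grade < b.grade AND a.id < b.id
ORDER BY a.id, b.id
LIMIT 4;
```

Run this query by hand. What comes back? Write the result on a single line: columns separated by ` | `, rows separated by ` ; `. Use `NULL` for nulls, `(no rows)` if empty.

1 | 14 ; 3 | 4 ; 3 | 11 ; 3 | 13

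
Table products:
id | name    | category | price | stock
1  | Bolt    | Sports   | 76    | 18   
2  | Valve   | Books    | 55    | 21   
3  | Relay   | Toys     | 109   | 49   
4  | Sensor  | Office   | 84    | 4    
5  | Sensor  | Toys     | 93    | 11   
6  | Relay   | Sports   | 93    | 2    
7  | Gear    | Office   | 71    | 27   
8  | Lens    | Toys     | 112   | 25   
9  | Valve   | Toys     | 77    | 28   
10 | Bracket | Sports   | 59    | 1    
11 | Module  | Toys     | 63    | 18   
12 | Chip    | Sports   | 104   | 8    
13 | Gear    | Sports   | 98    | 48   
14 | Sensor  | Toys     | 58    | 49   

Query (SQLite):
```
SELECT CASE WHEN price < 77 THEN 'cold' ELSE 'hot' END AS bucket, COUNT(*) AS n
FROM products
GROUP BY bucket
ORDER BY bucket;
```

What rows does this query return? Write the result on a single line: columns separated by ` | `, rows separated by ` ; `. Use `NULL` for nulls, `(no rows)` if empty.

cold | 6 ; hot | 8

Bucket rows by price < 77 → 'cold' else 'hot'; count each bucket.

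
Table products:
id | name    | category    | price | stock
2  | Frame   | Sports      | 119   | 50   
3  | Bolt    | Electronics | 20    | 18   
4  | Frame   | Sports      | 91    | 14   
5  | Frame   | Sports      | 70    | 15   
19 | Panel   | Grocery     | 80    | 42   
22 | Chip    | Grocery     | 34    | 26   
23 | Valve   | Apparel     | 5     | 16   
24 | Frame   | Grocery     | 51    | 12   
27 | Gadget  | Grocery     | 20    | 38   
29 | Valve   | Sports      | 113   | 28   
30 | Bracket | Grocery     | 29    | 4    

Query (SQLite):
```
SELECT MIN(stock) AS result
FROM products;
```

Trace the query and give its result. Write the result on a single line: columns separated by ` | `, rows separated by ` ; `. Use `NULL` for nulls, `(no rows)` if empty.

All stock values: [50, 18, 14, 15, 42, 26, 16, 12, 38, 28, 4].
MIN of non-NULL values = 4.

4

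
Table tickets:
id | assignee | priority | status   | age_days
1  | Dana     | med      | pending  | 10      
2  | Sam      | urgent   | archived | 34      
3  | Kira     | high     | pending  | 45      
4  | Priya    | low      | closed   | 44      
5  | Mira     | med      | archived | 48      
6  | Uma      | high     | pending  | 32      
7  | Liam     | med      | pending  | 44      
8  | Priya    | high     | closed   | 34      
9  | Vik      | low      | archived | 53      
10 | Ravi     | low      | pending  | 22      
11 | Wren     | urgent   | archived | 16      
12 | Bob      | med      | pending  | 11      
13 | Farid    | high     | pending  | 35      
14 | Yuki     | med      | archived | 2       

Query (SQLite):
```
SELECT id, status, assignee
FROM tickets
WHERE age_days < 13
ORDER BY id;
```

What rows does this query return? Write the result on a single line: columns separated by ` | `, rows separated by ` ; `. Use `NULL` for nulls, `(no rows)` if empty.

age_days < 13: ids {1, 12, 14}

1 | pending | Dana ; 12 | pending | Bob ; 14 | archived | Yuki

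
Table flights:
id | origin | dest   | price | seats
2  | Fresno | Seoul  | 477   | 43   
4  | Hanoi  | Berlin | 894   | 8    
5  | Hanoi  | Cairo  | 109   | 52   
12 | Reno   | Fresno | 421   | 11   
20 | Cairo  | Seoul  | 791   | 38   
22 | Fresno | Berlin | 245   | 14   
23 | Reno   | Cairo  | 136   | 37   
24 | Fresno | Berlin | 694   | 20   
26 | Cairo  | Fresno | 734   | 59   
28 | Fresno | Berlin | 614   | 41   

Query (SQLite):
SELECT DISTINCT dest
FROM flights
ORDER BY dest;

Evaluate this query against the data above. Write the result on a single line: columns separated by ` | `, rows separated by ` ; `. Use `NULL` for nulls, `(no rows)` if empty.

Collect distinct dest values from flights.

Berlin ; Cairo ; Fresno ; Seoul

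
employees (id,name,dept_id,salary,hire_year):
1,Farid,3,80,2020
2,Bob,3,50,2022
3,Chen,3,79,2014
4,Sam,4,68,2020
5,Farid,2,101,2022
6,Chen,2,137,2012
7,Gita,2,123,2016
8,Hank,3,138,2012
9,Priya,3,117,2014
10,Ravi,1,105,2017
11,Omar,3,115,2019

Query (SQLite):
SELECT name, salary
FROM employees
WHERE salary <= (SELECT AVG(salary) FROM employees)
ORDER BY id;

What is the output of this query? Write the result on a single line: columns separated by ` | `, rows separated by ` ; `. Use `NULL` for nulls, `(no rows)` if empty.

Scalar subquery: AVG(salary) over all employees rows = 101.181818 (≈; comparison uses full precision).
Keep rows where salary <= that value.

Farid | 80 ; Bob | 50 ; Chen | 79 ; Sam | 68 ; Farid | 101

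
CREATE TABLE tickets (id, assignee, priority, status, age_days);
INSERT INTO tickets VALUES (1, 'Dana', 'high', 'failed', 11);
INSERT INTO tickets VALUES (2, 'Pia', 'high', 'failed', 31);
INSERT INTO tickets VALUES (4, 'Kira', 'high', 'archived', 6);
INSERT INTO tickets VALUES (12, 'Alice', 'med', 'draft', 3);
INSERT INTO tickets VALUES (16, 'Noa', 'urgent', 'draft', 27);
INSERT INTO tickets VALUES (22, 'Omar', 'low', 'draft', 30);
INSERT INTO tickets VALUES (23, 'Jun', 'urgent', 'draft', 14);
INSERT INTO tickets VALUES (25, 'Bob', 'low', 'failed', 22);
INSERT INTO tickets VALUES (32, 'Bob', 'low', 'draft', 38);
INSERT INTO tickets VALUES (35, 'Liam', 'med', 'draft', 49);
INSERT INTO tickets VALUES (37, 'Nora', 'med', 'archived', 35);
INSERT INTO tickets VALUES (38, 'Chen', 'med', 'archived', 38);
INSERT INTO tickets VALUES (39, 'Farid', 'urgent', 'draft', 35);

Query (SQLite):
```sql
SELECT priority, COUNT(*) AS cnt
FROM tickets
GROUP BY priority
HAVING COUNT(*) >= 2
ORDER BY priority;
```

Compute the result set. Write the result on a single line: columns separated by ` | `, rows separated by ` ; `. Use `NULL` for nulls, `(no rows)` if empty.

high | 3 ; low | 3 ; med | 4 ; urgent | 3

Partition tickets by priority; compute COUNT(*) within each group.
HAVING: keep groups with count ≥ 2.
  high: ids {1, 2, 4} → COUNT(*)=3
  low: ids {22, 25, 32} → COUNT(*)=3
  med: ids {12, 35, 37, 38} → COUNT(*)=4
  urgent: ids {16, 23, 39} → COUNT(*)=3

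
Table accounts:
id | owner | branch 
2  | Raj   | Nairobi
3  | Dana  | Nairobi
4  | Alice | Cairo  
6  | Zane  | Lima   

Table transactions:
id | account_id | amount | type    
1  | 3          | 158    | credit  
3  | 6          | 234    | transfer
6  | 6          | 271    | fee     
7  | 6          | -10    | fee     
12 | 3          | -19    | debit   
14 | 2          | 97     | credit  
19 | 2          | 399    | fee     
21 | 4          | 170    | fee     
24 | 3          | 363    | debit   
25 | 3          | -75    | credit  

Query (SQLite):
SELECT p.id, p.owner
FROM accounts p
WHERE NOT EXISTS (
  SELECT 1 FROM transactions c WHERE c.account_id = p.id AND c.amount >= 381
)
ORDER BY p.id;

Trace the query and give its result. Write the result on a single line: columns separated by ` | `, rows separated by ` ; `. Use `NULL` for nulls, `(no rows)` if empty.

For each accounts row, check whether any transactions with matching account_id has amount >= 381.
Keep rows where that is false.

3 | Dana ; 4 | Alice ; 6 | Zane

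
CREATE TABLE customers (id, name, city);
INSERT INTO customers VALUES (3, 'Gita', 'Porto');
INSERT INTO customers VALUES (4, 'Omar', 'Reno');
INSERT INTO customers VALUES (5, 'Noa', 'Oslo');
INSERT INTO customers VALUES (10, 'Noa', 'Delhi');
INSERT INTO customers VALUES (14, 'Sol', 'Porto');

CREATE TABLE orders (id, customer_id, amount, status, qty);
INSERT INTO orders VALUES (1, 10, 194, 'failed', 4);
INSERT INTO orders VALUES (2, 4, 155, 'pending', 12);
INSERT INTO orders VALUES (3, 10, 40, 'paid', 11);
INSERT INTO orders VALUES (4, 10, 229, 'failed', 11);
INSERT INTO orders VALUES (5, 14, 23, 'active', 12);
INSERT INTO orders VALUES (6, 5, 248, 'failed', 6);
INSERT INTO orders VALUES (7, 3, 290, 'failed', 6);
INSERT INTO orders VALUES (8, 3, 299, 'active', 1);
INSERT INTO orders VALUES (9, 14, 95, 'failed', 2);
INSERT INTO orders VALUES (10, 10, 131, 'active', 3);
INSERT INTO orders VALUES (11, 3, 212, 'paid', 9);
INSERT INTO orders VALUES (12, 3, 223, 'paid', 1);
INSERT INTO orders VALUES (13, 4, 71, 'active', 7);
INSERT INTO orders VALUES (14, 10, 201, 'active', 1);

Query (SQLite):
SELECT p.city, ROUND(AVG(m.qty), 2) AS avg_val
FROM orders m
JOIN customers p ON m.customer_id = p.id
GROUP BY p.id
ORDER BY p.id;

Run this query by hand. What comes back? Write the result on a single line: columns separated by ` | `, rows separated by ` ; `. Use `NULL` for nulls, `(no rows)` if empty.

Join each orders row to its customers via customer_id.
Group joined rows by customers.id; compute ROUND(AVG(m.qty), 2) per group.
  3: ids {7, 8, 11, 12} → ROUND(AVG(m.qty), 2)=4.25
  4: ids {2, 13} → ROUND(AVG(m.qty), 2)=9.5
  5: ids {6} → ROUND(AVG(m.qty), 2)=6
  10: ids {1, 3, 4, 10, 14} → ROUND(AVG(m.qty), 2)=6
  14: ids {5, 9} → ROUND(AVG(m.qty), 2)=7

Porto | 4.25 ; Reno | 9.5 ; Oslo | 6 ; Delhi | 6 ; Porto | 7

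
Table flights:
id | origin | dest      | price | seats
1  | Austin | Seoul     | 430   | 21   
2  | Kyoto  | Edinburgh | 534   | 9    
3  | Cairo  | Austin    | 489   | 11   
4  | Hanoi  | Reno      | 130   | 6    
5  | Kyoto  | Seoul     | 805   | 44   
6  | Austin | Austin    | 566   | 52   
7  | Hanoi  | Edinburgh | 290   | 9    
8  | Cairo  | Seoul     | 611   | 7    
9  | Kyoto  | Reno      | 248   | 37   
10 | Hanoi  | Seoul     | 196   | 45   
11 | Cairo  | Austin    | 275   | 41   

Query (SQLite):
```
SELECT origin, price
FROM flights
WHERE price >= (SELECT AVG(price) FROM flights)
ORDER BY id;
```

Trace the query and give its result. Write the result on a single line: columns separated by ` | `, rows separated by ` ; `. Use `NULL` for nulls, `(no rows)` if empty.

Austin | 430 ; Kyoto | 534 ; Cairo | 489 ; Kyoto | 805 ; Austin | 566 ; Cairo | 611

Scalar subquery: AVG(price) over all flights rows = 415.818182 (≈; comparison uses full precision).
Keep rows where price >= that value.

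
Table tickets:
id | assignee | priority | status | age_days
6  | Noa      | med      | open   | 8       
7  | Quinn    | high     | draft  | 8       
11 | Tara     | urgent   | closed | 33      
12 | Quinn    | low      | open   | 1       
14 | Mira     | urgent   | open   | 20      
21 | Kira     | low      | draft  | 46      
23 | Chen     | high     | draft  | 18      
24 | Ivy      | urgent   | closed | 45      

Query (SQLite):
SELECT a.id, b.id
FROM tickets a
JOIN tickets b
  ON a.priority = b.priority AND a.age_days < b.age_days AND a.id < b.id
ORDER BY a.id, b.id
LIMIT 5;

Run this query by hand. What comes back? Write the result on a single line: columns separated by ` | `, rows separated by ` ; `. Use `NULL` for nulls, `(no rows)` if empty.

7 | 23 ; 11 | 24 ; 12 | 21 ; 14 | 24

Pairs (a,b) with same priority, a.age_days < b.age_days, a.id < b.id.
priority groups: high:{7,23} low:{12,21} med:{6} urgent:{11,14,24}
Ordered by (a.id, b.id); first 5.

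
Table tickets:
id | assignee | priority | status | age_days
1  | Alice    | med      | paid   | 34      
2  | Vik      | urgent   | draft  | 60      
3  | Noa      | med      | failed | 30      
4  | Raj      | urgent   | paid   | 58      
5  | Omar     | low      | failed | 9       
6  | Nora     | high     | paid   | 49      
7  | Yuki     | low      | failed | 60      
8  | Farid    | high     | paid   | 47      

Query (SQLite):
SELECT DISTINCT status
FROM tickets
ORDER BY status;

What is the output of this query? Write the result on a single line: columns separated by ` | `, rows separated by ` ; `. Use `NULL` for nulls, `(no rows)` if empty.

Collect distinct status values from tickets.

draft ; failed ; paid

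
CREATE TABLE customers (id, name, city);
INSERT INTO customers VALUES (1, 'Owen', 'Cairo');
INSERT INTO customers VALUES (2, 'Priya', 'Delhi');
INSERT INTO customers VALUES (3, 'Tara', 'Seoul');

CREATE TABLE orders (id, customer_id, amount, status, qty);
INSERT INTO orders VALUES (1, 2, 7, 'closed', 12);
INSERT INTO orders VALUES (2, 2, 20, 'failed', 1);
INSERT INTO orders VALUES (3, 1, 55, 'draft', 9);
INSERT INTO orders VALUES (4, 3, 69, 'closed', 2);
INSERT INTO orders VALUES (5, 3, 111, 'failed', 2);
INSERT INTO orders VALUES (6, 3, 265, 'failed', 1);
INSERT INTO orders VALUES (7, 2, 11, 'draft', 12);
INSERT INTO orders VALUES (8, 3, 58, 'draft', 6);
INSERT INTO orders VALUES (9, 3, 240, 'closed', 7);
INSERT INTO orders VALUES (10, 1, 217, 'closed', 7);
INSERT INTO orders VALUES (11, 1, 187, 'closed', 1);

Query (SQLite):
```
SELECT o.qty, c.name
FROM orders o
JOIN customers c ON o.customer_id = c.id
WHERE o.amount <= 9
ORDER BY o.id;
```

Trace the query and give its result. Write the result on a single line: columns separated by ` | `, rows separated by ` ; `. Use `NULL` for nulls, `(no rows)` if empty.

12 | Priya

Each orders row matches the customers row where customer_id = customers.id.
Then keep rows with o.amount <= 9.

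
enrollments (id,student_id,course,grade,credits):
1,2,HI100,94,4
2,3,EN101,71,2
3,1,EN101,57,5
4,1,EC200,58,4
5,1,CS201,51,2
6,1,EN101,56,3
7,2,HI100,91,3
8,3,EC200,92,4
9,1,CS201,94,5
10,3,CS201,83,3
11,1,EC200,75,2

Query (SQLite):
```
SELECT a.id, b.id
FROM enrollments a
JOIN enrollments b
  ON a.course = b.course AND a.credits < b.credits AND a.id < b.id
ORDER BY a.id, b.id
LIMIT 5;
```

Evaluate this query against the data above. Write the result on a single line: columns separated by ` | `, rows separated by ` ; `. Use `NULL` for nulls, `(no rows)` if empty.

2 | 3 ; 2 | 6 ; 5 | 9 ; 5 | 10

Pairs (a,b) with same course, a.credits < b.credits, a.id < b.id.
course groups: CS201:{5,9,10} EC200:{4,8,11} EN101:{2,3,6} HI100:{1,7}
Ordered by (a.id, b.id); first 5.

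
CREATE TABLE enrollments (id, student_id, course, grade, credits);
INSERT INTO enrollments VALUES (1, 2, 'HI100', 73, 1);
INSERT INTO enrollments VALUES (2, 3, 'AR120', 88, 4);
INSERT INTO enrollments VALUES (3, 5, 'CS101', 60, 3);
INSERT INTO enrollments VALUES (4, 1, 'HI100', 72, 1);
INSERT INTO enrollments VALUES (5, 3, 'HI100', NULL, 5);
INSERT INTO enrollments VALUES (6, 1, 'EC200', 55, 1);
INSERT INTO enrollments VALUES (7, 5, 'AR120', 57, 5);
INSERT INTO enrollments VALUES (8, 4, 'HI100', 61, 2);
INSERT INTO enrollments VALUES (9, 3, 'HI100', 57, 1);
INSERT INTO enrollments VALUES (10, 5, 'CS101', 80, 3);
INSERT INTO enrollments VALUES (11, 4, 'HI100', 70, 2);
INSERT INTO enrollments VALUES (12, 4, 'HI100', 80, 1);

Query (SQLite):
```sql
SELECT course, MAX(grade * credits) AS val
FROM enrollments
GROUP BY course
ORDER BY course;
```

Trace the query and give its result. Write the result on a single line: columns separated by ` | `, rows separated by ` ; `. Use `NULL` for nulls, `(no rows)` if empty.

AR120 | 352 ; CS101 | 240 ; EC200 | 55 ; HI100 | 140

For each row compute grade * credits.
Group by course; take MAX of the expression per group.
  AR120: ids {2, 7} → MAX(grade * credits)=352
  CS101: ids {3, 10} → MAX(grade * credits)=240
  EC200: ids {6} → MAX(grade * credits)=55
  HI100: ids {1, 4, 5, 8, 9, 11, 12} → MAX(grade * credits)=140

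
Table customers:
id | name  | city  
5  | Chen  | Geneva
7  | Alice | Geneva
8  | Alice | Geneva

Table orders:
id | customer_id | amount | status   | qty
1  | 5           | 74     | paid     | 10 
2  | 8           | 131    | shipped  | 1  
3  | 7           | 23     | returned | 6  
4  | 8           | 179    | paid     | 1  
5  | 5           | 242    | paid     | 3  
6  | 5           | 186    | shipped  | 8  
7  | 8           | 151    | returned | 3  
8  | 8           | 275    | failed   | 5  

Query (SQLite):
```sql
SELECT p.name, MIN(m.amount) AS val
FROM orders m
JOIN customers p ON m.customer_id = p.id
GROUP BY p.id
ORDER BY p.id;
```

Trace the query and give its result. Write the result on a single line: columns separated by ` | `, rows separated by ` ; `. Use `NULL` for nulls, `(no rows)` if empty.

Join each orders row to its customers via customer_id.
Group joined rows by customers.id; compute MIN(m.amount) per group.
  5: ids {1, 5, 6} → MIN(m.amount)=74
  7: ids {3} → MIN(m.amount)=23
  8: ids {2, 4, 7, 8} → MIN(m.amount)=131

Chen | 74 ; Alice | 23 ; Alice | 131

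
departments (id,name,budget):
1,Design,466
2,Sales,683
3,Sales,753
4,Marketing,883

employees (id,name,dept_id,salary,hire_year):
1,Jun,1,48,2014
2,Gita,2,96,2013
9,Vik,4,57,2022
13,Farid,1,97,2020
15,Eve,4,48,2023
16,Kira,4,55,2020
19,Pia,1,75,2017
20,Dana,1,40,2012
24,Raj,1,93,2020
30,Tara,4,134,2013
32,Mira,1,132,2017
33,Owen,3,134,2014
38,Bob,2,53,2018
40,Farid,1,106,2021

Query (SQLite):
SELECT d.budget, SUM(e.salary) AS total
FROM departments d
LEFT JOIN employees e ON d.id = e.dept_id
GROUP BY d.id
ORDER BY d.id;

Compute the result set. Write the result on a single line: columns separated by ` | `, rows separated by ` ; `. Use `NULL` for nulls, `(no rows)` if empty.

466 | 591 ; 683 | 149 ; 753 | 134 ; 883 | 294

LEFT JOIN keeps every departments row; unmatched ones get NULL for employees columns.
Group by departments.id and compute SUM(e.salary). SUM over an all-NULL group is NULL.
  1: ids {1, 13, 19, 20, 24, 32, 40} → SUM(e.salary)=591
  2: ids {2, 38} → SUM(e.salary)=149
  3: ids {33} → SUM(e.salary)=134
  4: ids {9, 15, 16, 30} → SUM(e.salary)=294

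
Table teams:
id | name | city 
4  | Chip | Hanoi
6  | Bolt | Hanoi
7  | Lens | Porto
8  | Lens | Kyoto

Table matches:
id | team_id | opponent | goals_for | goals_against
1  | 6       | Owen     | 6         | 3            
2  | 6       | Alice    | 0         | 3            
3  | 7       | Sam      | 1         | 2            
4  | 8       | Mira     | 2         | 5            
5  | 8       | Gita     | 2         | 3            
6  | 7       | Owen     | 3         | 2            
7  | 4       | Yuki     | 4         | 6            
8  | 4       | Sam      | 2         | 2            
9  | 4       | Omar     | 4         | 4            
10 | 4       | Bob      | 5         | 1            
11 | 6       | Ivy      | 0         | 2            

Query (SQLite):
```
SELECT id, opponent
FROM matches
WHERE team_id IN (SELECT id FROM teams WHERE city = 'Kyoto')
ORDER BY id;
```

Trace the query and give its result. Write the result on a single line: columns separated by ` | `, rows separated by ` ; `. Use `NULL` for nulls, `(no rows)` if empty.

Inner query: teams.id where city = 'Kyoto'.
Outer: keep matches rows whose team_id is in that set.
Inner query → {8}

4 | Mira ; 5 | Gita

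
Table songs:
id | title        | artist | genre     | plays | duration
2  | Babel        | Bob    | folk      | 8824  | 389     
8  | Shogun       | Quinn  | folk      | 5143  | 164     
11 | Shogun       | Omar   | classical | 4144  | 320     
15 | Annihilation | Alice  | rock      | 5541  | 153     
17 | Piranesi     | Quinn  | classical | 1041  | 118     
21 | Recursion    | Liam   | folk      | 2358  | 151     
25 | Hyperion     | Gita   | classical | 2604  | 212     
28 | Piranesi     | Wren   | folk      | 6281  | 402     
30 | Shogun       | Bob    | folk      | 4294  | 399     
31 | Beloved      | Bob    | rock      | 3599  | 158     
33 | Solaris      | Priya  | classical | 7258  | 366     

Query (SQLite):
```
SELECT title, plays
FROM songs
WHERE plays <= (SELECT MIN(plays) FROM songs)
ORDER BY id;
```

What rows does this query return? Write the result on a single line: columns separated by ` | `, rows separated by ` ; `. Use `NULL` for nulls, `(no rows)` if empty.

Piranesi | 1041

Scalar subquery: MIN(plays) over all songs rows = 1041.
Keep rows where plays <= that value.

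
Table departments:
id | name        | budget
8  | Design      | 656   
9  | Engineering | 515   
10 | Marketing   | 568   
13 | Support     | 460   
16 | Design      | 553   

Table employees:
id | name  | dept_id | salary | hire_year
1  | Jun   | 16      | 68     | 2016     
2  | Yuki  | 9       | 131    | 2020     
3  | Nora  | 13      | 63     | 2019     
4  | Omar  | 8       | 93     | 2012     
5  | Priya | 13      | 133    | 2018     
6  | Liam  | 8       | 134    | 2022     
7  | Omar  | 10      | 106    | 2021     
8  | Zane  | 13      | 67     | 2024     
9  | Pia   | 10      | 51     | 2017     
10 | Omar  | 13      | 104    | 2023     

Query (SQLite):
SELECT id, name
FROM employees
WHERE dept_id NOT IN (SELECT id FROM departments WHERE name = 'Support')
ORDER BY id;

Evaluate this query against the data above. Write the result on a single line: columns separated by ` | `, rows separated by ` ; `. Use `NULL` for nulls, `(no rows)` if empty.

1 | Jun ; 2 | Yuki ; 4 | Omar ; 6 | Liam ; 7 | Omar ; 9 | Pia

Inner query: departments.id where name = 'Support'.
Outer: keep employees rows whose dept_id is not in that set.
Inner query → {13}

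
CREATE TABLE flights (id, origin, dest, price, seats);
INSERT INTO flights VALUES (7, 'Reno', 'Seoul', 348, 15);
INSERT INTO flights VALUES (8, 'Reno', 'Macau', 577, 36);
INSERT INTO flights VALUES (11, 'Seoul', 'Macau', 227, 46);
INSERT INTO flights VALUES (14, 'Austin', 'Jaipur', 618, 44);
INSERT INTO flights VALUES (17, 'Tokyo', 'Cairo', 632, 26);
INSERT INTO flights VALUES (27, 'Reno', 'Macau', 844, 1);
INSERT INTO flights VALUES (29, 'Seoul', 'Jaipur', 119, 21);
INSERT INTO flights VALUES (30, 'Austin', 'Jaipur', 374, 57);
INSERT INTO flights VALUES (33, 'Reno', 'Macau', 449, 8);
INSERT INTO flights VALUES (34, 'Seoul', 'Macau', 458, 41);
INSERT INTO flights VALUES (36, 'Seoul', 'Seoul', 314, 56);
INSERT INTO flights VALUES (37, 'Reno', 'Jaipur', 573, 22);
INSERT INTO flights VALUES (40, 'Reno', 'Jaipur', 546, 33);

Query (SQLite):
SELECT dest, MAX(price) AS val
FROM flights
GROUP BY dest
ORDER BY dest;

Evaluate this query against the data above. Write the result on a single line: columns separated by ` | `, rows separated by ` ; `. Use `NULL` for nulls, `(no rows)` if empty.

Partition flights by dest; compute MAX(price) within each group.
  Cairo: ids {17} → MAX(price)=632
  Jaipur: ids {14, 29, 30, 37, 40} → MAX(price)=618
  Macau: ids {8, 11, 27, 33, 34} → MAX(price)=844
  Seoul: ids {7, 36} → MAX(price)=348

Cairo | 632 ; Jaipur | 618 ; Macau | 844 ; Seoul | 348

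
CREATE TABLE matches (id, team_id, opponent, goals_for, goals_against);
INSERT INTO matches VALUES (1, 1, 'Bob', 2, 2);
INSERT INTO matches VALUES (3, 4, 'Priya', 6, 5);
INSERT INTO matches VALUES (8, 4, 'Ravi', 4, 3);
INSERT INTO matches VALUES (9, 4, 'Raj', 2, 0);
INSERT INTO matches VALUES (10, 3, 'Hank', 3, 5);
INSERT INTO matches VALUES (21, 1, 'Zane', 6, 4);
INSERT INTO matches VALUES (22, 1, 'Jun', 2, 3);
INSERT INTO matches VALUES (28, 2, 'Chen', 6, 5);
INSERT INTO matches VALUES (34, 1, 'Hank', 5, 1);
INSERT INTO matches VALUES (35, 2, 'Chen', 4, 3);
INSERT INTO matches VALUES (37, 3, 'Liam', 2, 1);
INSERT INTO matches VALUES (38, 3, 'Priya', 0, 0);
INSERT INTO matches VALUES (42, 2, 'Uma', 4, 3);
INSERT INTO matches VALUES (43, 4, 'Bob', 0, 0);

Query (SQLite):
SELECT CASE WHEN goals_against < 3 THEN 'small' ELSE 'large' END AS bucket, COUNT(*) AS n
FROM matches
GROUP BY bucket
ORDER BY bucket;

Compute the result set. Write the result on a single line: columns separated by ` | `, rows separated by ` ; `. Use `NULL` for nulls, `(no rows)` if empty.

large | 8 ; small | 6

Bucket rows by goals_against < 3 → 'small' else 'large'; count each bucket.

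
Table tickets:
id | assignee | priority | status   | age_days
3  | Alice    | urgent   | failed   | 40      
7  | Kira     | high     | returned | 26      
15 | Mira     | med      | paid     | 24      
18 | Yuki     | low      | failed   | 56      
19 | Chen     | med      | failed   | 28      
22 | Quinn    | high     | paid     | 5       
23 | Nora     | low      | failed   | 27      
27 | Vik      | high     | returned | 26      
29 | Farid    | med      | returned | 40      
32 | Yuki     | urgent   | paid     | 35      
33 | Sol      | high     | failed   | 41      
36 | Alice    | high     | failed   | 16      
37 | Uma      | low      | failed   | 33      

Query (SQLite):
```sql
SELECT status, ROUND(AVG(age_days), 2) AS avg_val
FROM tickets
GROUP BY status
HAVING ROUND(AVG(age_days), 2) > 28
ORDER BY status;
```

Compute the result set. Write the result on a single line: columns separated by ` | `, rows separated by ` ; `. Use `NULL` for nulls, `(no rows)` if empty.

Partition tickets by status; compute ROUND(AVG(age_days), 2) within each group.
HAVING: keep groups where ROUND(AVG(age_days), 2) > 28.
  failed: ids {3, 18, 19, 23, 33, 36, 37} → ROUND(AVG(age_days), 2)=34.43
  paid: ids {15, 22, 32} → ROUND(AVG(age_days), 2)=21.33
  returned: ids {7, 27, 29} → ROUND(AVG(age_days), 2)=30.67

failed | 34.43 ; returned | 30.67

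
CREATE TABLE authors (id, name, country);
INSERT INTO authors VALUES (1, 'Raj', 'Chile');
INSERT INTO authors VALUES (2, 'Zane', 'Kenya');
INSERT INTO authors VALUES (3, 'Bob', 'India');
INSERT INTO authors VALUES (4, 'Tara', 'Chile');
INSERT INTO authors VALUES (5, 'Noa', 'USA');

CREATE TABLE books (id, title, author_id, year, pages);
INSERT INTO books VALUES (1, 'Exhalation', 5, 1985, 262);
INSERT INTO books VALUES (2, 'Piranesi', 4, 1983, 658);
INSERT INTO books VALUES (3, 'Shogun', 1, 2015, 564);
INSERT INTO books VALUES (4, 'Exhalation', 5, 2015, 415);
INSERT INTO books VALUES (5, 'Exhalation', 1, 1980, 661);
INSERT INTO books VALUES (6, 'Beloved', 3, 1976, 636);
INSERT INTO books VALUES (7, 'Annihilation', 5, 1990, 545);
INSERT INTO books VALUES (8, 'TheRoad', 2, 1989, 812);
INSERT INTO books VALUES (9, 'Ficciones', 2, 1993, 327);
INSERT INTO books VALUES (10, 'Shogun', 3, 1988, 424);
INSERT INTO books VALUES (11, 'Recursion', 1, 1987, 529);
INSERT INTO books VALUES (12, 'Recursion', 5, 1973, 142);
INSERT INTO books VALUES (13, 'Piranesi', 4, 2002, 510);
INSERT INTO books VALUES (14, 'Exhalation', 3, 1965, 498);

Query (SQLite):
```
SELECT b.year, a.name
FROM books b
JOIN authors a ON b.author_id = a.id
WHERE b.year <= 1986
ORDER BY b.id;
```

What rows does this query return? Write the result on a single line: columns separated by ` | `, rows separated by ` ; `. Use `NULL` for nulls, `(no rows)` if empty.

Each books row matches the authors row where author_id = authors.id.
Then keep rows with b.year <= 1986.

1985 | Noa ; 1983 | Tara ; 1980 | Raj ; 1976 | Bob ; 1973 | Noa ; 1965 | Bob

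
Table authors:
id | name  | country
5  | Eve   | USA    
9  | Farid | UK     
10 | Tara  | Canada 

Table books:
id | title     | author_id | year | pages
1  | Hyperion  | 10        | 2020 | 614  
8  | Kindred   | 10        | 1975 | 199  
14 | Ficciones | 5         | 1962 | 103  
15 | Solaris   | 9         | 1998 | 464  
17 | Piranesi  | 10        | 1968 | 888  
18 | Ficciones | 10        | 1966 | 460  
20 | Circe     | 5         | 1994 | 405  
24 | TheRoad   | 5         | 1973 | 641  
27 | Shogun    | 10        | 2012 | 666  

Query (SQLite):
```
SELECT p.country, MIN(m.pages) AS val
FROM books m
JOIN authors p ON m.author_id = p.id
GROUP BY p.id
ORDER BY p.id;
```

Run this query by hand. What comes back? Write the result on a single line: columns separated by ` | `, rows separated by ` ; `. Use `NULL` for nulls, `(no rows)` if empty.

Join each books row to its authors via author_id.
Group joined rows by authors.id; compute MIN(m.pages) per group.
  5: ids {14, 20, 24} → MIN(m.pages)=103
  9: ids {15} → MIN(m.pages)=464
  10: ids {1, 8, 17, 18, 27} → MIN(m.pages)=199

USA | 103 ; UK | 464 ; Canada | 199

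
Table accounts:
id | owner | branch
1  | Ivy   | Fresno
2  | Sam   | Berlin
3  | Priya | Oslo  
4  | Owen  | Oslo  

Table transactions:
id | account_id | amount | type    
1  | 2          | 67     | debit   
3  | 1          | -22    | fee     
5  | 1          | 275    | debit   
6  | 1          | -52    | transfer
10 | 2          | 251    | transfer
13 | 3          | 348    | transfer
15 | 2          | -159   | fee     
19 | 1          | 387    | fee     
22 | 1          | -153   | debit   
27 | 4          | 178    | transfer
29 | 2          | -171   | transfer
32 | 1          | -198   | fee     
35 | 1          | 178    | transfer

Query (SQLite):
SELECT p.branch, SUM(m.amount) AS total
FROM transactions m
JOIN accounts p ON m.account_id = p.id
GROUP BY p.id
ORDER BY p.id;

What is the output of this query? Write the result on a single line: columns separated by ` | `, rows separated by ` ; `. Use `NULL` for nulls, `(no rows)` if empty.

Fresno | 415 ; Berlin | -12 ; Oslo | 348 ; Oslo | 178

Join each transactions row to its accounts via account_id.
Group joined rows by accounts.id; compute SUM(m.amount) per group.
  1: ids {3, 5, 6, 19, 22, 32, 35} → SUM(m.amount)=415
  2: ids {1, 10, 15, 29} → SUM(m.amount)=-12
  3: ids {13} → SUM(m.amount)=348
  4: ids {27} → SUM(m.amount)=178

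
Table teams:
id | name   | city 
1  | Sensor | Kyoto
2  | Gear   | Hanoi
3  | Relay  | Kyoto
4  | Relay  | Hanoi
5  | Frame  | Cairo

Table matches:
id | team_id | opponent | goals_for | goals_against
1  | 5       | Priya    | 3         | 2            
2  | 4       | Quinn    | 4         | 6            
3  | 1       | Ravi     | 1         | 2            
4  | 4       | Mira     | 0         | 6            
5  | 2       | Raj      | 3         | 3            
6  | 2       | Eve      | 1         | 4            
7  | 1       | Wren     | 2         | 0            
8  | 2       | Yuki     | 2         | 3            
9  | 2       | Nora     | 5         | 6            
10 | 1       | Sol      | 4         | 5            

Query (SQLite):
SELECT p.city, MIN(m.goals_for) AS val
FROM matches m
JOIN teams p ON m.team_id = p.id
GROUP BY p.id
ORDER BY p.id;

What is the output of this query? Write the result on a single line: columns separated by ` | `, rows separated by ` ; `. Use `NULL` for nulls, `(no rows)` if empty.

Kyoto | 1 ; Hanoi | 1 ; Hanoi | 0 ; Cairo | 3

Join each matches row to its teams via team_id.
Group joined rows by teams.id; compute MIN(m.goals_for) per group.
  1: ids {3, 7, 10} → MIN(m.goals_for)=1
  2: ids {5, 6, 8, 9} → MIN(m.goals_for)=1
  4: ids {2, 4} → MIN(m.goals_for)=0
  5: ids {1} → MIN(m.goals_for)=3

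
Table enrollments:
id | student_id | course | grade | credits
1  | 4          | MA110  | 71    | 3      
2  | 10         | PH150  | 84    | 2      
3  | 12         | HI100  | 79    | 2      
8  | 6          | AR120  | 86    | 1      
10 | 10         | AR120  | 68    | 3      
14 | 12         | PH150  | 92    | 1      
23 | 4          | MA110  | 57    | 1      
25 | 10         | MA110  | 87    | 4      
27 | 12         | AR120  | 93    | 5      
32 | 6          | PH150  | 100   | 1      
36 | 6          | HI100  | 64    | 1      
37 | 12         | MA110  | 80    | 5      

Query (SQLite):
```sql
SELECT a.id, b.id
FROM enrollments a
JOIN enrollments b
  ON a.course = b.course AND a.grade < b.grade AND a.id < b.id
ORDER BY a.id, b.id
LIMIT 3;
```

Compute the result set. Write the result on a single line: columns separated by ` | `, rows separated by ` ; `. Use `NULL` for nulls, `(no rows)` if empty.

Pairs (a,b) with same course, a.grade < b.grade, a.id < b.id.
course groups: AR120:{8,10,27} HI100:{3,36} MA110:{1,23,25,37} PH150:{2,14,32}
Ordered by (a.id, b.id); first 3.

1 | 25 ; 1 | 37 ; 2 | 14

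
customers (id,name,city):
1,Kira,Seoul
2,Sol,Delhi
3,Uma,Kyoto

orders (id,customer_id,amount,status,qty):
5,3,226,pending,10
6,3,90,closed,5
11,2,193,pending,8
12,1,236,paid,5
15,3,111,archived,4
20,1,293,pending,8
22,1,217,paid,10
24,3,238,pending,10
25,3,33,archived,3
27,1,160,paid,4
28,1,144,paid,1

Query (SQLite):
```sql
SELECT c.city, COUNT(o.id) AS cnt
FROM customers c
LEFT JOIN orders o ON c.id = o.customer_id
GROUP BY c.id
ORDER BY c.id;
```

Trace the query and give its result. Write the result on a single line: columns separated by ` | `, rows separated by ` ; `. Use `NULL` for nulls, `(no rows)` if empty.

LEFT JOIN keeps every customers row; unmatched ones get NULL for orders columns.
Group by customers.id and compute COUNT(o.id). COUNT(col) of an all-NULL group is 0.
  1: ids {12, 20, 22, 27, 28} → COUNT(o.id)=5
  2: ids {11} → COUNT(o.id)=1
  3: ids {5, 6, 15, 24, 25} → COUNT(o.id)=5

Seoul | 5 ; Delhi | 1 ; Kyoto | 5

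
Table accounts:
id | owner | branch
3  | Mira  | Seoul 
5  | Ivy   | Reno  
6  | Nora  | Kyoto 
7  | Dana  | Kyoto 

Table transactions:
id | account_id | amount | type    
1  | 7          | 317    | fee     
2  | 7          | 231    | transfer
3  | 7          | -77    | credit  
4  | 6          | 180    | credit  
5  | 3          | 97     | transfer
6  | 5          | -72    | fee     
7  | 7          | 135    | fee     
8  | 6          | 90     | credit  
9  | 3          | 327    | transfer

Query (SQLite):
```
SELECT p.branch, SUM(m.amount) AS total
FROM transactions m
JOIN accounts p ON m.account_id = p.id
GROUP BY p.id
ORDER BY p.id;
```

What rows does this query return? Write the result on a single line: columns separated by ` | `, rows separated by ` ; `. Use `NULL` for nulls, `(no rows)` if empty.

Join each transactions row to its accounts via account_id.
Group joined rows by accounts.id; compute SUM(m.amount) per group.
  3: ids {5, 9} → SUM(m.amount)=424
  5: ids {6} → SUM(m.amount)=-72
  6: ids {4, 8} → SUM(m.amount)=270
  7: ids {1, 2, 3, 7} → SUM(m.amount)=606

Seoul | 424 ; Reno | -72 ; Kyoto | 270 ; Kyoto | 606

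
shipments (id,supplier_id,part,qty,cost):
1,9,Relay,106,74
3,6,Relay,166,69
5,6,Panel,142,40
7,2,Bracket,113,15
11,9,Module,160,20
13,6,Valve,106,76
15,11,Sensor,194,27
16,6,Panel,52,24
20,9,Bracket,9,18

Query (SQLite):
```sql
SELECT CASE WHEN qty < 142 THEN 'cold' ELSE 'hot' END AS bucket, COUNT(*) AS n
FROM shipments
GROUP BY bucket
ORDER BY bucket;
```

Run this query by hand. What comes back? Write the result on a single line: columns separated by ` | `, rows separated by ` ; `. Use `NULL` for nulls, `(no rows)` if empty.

cold | 5 ; hot | 4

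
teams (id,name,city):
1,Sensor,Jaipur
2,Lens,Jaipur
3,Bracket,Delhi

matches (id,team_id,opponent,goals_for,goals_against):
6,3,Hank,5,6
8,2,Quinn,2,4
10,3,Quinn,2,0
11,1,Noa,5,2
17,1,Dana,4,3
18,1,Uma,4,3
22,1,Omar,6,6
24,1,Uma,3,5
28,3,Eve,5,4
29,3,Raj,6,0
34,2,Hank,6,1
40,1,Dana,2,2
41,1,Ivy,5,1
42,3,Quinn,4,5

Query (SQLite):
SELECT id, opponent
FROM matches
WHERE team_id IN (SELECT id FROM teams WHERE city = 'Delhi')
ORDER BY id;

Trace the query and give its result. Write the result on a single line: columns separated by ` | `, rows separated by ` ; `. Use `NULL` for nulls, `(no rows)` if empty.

6 | Hank ; 10 | Quinn ; 28 | Eve ; 29 | Raj ; 42 | Quinn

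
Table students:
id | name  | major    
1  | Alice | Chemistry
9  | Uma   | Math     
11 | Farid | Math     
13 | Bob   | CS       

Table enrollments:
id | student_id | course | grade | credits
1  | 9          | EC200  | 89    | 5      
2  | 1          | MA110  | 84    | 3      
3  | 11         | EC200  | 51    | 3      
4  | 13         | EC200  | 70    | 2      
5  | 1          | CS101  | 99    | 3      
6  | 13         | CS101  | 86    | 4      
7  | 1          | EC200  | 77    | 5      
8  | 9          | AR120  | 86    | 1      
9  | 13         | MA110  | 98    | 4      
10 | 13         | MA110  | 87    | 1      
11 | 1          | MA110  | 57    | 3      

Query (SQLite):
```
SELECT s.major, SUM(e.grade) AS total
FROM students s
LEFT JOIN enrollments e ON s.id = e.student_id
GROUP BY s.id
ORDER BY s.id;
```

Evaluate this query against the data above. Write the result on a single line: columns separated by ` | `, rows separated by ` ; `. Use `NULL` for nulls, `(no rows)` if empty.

LEFT JOIN keeps every students row; unmatched ones get NULL for enrollments columns.
Group by students.id and compute SUM(e.grade). SUM over an all-NULL group is NULL.
  1: ids {2, 5, 7, 11} → SUM(e.grade)=317
  9: ids {1, 8} → SUM(e.grade)=175
  11: ids {3} → SUM(e.grade)=51
  13: ids {4, 6, 9, 10} → SUM(e.grade)=341

Chemistry | 317 ; Math | 175 ; Math | 51 ; CS | 341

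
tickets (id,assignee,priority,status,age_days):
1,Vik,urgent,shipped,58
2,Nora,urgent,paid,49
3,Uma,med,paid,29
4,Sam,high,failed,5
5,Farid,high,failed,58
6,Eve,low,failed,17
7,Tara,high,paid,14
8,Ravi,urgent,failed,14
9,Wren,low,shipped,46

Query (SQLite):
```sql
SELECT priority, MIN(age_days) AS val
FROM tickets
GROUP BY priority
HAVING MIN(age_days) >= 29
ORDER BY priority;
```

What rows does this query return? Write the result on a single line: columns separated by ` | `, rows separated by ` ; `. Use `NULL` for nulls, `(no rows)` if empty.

Partition tickets by priority; compute MIN(age_days) within each group.
HAVING: keep groups where MIN(age_days) >= 29.
  high: ids {4, 5, 7} → MIN(age_days)=5
  low: ids {6, 9} → MIN(age_days)=17
  med: ids {3} → MIN(age_days)=29
  urgent: ids {1, 2, 8} → MIN(age_days)=14

med | 29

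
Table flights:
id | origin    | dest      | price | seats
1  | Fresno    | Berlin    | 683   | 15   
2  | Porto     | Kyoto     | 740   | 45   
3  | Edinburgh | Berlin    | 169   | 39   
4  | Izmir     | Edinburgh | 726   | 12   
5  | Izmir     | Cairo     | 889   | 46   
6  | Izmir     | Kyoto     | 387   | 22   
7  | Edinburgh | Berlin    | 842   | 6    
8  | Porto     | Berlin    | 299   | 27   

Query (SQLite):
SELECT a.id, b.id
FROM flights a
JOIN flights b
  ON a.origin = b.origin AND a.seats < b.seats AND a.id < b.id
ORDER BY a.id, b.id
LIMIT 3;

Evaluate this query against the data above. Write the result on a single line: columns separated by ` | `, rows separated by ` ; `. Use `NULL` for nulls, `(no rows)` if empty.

Pairs (a,b) with same origin, a.seats < b.seats, a.id < b.id.
origin groups: Edinburgh:{3,7} Fresno:{1} Izmir:{4,5,6} Porto:{2,8}
Ordered by (a.id, b.id); first 3.

4 | 5 ; 4 | 6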